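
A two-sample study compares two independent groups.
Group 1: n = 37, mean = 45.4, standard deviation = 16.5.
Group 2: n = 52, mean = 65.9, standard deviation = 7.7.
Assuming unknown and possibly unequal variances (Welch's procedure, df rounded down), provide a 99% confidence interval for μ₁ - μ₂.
(-28.33, -12.67)

Difference: x̄₁ - x̄₂ = -20.50
SE = √(s₁²/n₁ + s₂²/n₂) = √(16.5²/37 + 7.7²/52) = 2.9152
df = 47.22 → 47 (Welch–Satterthwaite, rounded down)
t* = 2.685

CI: -20.50 ± 2.685 · 2.9152 = -20.50 ± 7.83 = (-28.33, -12.67)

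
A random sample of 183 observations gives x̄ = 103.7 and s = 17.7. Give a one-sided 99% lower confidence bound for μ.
μ ≥ 100.63

Lower bound (one-sided):
t* = 2.347 (one-sided for 99%)
Lower bound = x̄ - t* · s/√n = 103.7 - 2.347 · 17.7/√183 = 100.63

We are 99% confident that μ ≥ 100.63.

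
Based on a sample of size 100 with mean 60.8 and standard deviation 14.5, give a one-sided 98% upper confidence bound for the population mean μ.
μ ≤ 63.82

Upper bound (one-sided):
t* = 2.081 (one-sided for 98%)
Upper bound = x̄ + t* · s/√n = 60.8 + 2.081 · 14.5/√100 = 63.82

We are 98% confident that μ ≤ 63.82.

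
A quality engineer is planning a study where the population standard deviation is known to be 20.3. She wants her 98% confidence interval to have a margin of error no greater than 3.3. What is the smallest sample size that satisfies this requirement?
n ≥ 205

For margin E ≤ 3.3:
n ≥ (z* · σ / E)²
n ≥ (2.326 · 20.3 / 3.3)²
n ≥ 204.73

Minimum n = 205 (rounding up)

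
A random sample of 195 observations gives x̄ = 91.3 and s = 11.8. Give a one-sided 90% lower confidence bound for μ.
μ ≥ 90.21

Lower bound (one-sided):
t* = 1.286 (one-sided for 90%)
Lower bound = x̄ - t* · s/√n = 91.3 - 1.286 · 11.8/√195 = 90.21

We are 90% confident that μ ≥ 90.21.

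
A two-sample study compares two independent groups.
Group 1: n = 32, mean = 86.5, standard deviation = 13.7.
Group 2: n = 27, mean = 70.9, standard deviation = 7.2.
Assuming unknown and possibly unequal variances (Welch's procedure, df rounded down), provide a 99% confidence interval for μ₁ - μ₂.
(8.12, 23.08)

Difference: x̄₁ - x̄₂ = 15.60
SE = √(s₁²/n₁ + s₂²/n₂) = √(13.7²/32 + 7.2²/27) = 2.7902
df = 48.43 → 48 (Welch–Satterthwaite, rounded down)
t* = 2.682

CI: 15.60 ± 2.682 · 2.7902 = 15.60 ± 7.48 = (8.12, 23.08)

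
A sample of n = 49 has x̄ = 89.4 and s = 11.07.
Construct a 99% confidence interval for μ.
(85.16, 93.64)

t-interval (σ unknown):
df = n - 1 = 48
t* = 2.682 for 99% confidence

Margin of error = t* · s/√n = 2.682 · 11.07/√49 = 4.24

CI: (85.16, 93.64)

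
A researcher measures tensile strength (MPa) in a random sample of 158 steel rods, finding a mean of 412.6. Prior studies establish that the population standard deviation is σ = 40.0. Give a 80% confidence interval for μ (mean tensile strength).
(408.52, 416.68)

z-interval (σ known):
z* = 1.282 for 80% confidence

Margin of error = z* · σ/√n = 1.282 · 40.0/√158 = 4.08

CI: (412.6 - 4.08, 412.6 + 4.08) = (408.52, 416.68)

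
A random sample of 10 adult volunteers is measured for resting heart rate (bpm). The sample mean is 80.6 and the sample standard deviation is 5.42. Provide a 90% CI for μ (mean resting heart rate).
(77.46, 83.74)

t-interval (σ unknown):
df = n - 1 = 9
t* = 1.833 for 90% confidence

Margin of error = t* · s/√n = 1.833 · 5.42/√10 = 3.14

CI: (77.46, 83.74)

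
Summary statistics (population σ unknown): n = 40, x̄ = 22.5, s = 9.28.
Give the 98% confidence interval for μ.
(18.94, 26.06)

t-interval (σ unknown):
df = n - 1 = 39
t* = 2.426 for 98% confidence

Margin of error = t* · s/√n = 2.426 · 9.28/√40 = 3.56

CI: (18.94, 26.06)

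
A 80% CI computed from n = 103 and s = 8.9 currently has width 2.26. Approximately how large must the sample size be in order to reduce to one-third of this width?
n ≈ 927

CI width ∝ 1/√n
To reduce width by factor 3, need √n to grow by 3 → need 3² = 9 times as many samples.

Current: n = 103, width = 2.26
New: n = 927, width ≈ 0.75

Width reduced by factor of 2.26/0.75 = 3.01.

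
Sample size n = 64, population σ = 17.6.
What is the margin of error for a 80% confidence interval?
Margin of error = 2.82

Margin of error = z* · σ/√n
= 1.282 · 17.6/√64
= 1.282 · 17.6/8.0000
= 2.82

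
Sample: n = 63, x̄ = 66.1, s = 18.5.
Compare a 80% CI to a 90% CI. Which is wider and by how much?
90% CI is wider by 1.74

df = 62
80% CI: t* = 1.295, (63.08, 69.12), width = 2 · t* · s/√n = 6.04
90% CI: t* = 1.670, (62.21, 69.99), width = 2 · t* · s/√n = 7.78

The 90% CI is wider by 7.78 - 6.04 = 1.74.
Higher confidence requires a wider interval.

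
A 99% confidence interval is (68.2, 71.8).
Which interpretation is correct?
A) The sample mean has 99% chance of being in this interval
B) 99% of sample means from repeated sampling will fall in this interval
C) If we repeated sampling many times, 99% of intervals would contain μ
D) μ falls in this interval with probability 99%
C

A) Wrong — x̄ is observed and sits in the interval by construction.
B) Wrong — coverage applies to intervals containing μ, not to future x̄ values.
C) Correct — this is the frequentist long-run coverage interpretation.
D) Wrong — μ is fixed; the randomness lives in the interval, not in μ.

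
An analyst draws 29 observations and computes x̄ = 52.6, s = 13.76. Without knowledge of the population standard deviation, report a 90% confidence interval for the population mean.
(48.25, 56.95)

t-interval (σ unknown):
df = n - 1 = 28
t* = 1.701 for 90% confidence

Margin of error = t* · s/√n = 1.701 · 13.76/√29 = 4.35

CI: (48.25, 56.95)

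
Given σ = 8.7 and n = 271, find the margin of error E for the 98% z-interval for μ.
Margin of error = 1.23

Margin of error = z* · σ/√n
= 2.326 · 8.7/√271
= 2.326 · 8.7/16.4621
= 1.23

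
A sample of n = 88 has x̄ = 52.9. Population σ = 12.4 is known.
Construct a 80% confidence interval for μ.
(51.21, 54.59)

z-interval (σ known):
z* = 1.282 for 80% confidence

Margin of error = z* · σ/√n = 1.282 · 12.4/√88 = 1.69

CI: (52.9 - 1.69, 52.9 + 1.69) = (51.21, 54.59)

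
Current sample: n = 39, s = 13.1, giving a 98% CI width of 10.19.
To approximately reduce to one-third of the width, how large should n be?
n ≈ 351

CI width ∝ 1/√n
To reduce width by factor 3, need √n to grow by 3 → need 3² = 9 times as many samples.

Current: n = 39, width = 10.19
New: n = 351, width ≈ 3.27

Width reduced by factor of 10.19/3.27 = 3.12.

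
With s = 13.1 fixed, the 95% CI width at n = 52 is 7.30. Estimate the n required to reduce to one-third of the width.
n ≈ 468

CI width ∝ 1/√n
To reduce width by factor 3, need √n to grow by 3 → need 3² = 9 times as many samples.

Current: n = 52, width = 7.30
New: n = 468, width ≈ 2.38

Width reduced by factor of 7.30/2.38 = 3.07.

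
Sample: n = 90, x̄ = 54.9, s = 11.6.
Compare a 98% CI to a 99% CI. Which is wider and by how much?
99% CI is wider by 0.65

df = 89
98% CI: t* = 2.369, (52.00, 57.80), width = 2 · t* · s/√n = 5.79
99% CI: t* = 2.632, (51.68, 58.12), width = 2 · t* · s/√n = 6.44

The 99% CI is wider by 6.44 - 5.79 = 0.65.
Higher confidence requires a wider interval.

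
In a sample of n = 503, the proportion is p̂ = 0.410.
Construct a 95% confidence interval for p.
(0.367, 0.453)

Proportion CI:
SE = √(p̂(1-p̂)/n) = √(0.410 · 0.590 / 503) = 0.02193

z* = 1.960
Margin = z* · SE = 1.960 · 0.02193 = 0.0430

CI: 0.410 ± 0.0430 = (0.367, 0.453)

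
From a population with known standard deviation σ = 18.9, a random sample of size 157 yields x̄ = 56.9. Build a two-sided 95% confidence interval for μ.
(53.94, 59.86)

z-interval (σ known):
z* = 1.960 for 95% confidence

Margin of error = z* · σ/√n = 1.960 · 18.9/√157 = 2.96

CI: (56.9 - 2.96, 56.9 + 2.96) = (53.94, 59.86)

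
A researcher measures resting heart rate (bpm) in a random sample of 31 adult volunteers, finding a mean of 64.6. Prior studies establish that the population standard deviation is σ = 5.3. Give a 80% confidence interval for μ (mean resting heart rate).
(63.38, 65.82)

z-interval (σ known):
z* = 1.282 for 80% confidence

Margin of error = z* · σ/√n = 1.282 · 5.3/√31 = 1.22

CI: (64.6 - 1.22, 64.6 + 1.22) = (63.38, 65.82)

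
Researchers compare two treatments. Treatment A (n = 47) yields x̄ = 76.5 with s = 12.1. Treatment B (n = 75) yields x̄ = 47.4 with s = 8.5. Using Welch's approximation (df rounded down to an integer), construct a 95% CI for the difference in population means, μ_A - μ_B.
(25.08, 33.12)

Difference: x̄₁ - x̄₂ = 29.10
SE = √(s₁²/n₁ + s₂²/n₂) = √(12.1²/47 + 8.5²/75) = 2.0195
df = 74.43 → 74 (Welch–Satterthwaite, rounded down)
t* = 1.993

CI: 29.10 ± 1.993 · 2.0195 = 29.10 ± 4.02 = (25.08, 33.12)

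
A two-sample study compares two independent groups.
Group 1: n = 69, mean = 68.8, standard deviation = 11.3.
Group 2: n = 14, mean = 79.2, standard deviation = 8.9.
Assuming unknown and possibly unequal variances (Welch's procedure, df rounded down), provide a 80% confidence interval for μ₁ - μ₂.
(-14.02, -6.78)

Difference: x̄₁ - x̄₂ = -10.40
SE = √(s₁²/n₁ + s₂²/n₂) = √(11.3²/69 + 8.9²/14) = 2.7402
df = 22.44 → 22 (Welch–Satterthwaite, rounded down)
t* = 1.321

CI: -10.40 ± 1.321 · 2.7402 = -10.40 ± 3.62 = (-14.02, -6.78)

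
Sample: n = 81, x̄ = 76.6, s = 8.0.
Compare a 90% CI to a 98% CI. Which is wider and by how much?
98% CI is wider by 1.26

df = 80
90% CI: t* = 1.664, (75.12, 78.08), width = 2 · t* · s/√n = 2.96
98% CI: t* = 2.374, (74.49, 78.71), width = 2 · t* · s/√n = 4.22

The 98% CI is wider by 4.22 - 2.96 = 1.26.
Higher confidence requires a wider interval.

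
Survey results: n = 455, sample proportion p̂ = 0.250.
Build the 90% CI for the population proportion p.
(0.217, 0.283)

Proportion CI:
SE = √(p̂(1-p̂)/n) = √(0.250 · 0.750 / 455) = 0.02030

z* = 1.645
Margin = z* · SE = 1.645 · 0.02030 = 0.0334

CI: 0.250 ± 0.0334 = (0.217, 0.283)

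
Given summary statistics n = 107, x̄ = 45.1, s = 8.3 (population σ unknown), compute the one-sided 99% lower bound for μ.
μ ≥ 43.20

Lower bound (one-sided):
t* = 2.362 (one-sided for 99%)
Lower bound = x̄ - t* · s/√n = 45.1 - 2.362 · 8.3/√107 = 43.20

We are 99% confident that μ ≥ 43.20.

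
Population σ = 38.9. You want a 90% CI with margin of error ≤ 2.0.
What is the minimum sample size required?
n ≥ 1024

For margin E ≤ 2.0:
n ≥ (z* · σ / E)²
n ≥ (1.645 · 38.9 / 2.0)²
n ≥ 1023.70

Minimum n = 1024 (rounding up)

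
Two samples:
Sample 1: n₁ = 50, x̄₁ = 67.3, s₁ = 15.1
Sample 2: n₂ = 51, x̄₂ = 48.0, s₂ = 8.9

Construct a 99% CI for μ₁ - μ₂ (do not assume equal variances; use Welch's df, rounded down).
(12.77, 25.83)

Difference: x̄₁ - x̄₂ = 19.30
SE = √(s₁²/n₁ + s₂²/n₂) = √(15.1²/50 + 8.9²/51) = 2.4725
df = 79.07 → 79 (Welch–Satterthwaite, rounded down)
t* = 2.640

CI: 19.30 ± 2.640 · 2.4725 = 19.30 ± 6.53 = (12.77, 25.83)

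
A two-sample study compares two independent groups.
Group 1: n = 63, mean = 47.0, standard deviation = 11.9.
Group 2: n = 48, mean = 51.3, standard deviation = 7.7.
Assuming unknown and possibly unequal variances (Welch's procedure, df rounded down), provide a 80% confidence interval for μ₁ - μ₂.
(-6.71, -1.89)

Difference: x̄₁ - x̄₂ = -4.30
SE = √(s₁²/n₁ + s₂²/n₂) = √(11.9²/63 + 7.7²/48) = 1.8663
df = 106.46 → 106 (Welch–Satterthwaite, rounded down)
t* = 1.290

CI: -4.30 ± 1.290 · 1.8663 = -4.30 ± 2.41 = (-6.71, -1.89)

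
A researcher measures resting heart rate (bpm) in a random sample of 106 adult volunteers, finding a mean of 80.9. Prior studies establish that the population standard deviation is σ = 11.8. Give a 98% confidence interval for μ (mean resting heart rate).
(78.23, 83.57)

z-interval (σ known):
z* = 2.326 for 98% confidence

Margin of error = z* · σ/√n = 2.326 · 11.8/√106 = 2.67

CI: (80.9 - 2.67, 80.9 + 2.67) = (78.23, 83.57)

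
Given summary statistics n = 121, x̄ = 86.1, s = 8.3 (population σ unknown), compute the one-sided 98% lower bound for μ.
μ ≥ 84.53

Lower bound (one-sided):
t* = 2.076 (one-sided for 98%)
Lower bound = x̄ - t* · s/√n = 86.1 - 2.076 · 8.3/√121 = 84.53

We are 98% confident that μ ≥ 84.53.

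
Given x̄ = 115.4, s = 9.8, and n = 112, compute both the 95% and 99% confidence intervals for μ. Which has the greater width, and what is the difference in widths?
99% CI is wider by 1.18

df = 111
95% CI: t* = 1.982, (113.56, 117.24), width = 2 · t* · s/√n = 3.67
99% CI: t* = 2.621, (112.97, 117.83), width = 2 · t* · s/√n = 4.85

The 99% CI is wider by 4.85 - 3.67 = 1.18.
Higher confidence requires a wider interval.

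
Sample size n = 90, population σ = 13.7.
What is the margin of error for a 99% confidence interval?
Margin of error = 3.72

Margin of error = z* · σ/√n
= 2.576 · 13.7/√90
= 2.576 · 13.7/9.4868
= 3.72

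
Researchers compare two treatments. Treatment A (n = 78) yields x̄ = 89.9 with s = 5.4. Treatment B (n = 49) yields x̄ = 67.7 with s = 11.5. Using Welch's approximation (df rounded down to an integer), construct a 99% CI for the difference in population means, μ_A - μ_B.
(17.54, 26.86)

Difference: x̄₁ - x̄₂ = 22.20
SE = √(s₁²/n₁ + s₂²/n₂) = √(5.4²/78 + 11.5²/49) = 1.7529
df = 61.48 → 61 (Welch–Satterthwaite, rounded down)
t* = 2.659

CI: 22.20 ± 2.659 · 1.7529 = 22.20 ± 4.66 = (17.54, 26.86)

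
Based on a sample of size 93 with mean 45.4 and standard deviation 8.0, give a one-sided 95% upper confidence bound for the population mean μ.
μ ≤ 46.78

Upper bound (one-sided):
t* = 1.662 (one-sided for 95%)
Upper bound = x̄ + t* · s/√n = 45.4 + 1.662 · 8.0/√93 = 46.78

We are 95% confident that μ ≤ 46.78.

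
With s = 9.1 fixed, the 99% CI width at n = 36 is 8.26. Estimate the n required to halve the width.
n ≈ 144

CI width ∝ 1/√n
To reduce width by factor 2, need √n to grow by 2 → need 2² = 4 times as many samples.

Current: n = 36, width = 8.26
New: n = 144, width ≈ 3.96

Width reduced by factor of 8.26/3.96 = 2.09.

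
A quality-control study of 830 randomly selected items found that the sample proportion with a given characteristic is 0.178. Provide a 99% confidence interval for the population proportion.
(0.144, 0.212)

Proportion CI:
SE = √(p̂(1-p̂)/n) = √(0.178 · 0.822 / 830) = 0.01328

z* = 2.576
Margin = z* · SE = 2.576 · 0.01328 = 0.0342

CI: 0.178 ± 0.0342 = (0.144, 0.212)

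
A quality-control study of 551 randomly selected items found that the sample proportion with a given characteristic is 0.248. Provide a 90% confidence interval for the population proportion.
(0.218, 0.278)

Proportion CI:
SE = √(p̂(1-p̂)/n) = √(0.248 · 0.752 / 551) = 0.01840

z* = 1.645
Margin = z* · SE = 1.645 · 0.01840 = 0.0303

CI: 0.248 ± 0.0303 = (0.218, 0.278)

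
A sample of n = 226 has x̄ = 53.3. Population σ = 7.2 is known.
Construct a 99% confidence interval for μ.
(52.07, 54.53)

z-interval (σ known):
z* = 2.576 for 99% confidence

Margin of error = z* · σ/√n = 2.576 · 7.2/√226 = 1.23

CI: (53.3 - 1.23, 53.3 + 1.23) = (52.07, 54.53)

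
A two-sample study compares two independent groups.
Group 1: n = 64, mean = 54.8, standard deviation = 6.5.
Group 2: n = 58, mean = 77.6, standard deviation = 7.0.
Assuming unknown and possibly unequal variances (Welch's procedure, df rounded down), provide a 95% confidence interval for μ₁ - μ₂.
(-25.23, -20.37)

Difference: x̄₁ - x̄₂ = -22.80
SE = √(s₁²/n₁ + s₂²/n₂) = √(6.5²/64 + 7.0²/58) = 1.2268
df = 116.52 → 116 (Welch–Satterthwaite, rounded down)
t* = 1.981

CI: -22.80 ± 1.981 · 1.2268 = -22.80 ± 2.43 = (-25.23, -20.37)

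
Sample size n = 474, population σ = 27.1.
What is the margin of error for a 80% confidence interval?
Margin of error = 1.60

Margin of error = z* · σ/√n
= 1.282 · 27.1/√474
= 1.282 · 27.1/21.7715
= 1.60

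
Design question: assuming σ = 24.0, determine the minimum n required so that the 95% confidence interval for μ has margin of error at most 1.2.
n ≥ 1537

For margin E ≤ 1.2:
n ≥ (z* · σ / E)²
n ≥ (1.960 · 24.0 / 1.2)²
n ≥ 1536.64

Minimum n = 1537 (rounding up)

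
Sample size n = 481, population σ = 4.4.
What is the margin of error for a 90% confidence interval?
Margin of error = 0.33

Margin of error = z* · σ/√n
= 1.645 · 4.4/√481
= 1.645 · 4.4/21.9317
= 0.33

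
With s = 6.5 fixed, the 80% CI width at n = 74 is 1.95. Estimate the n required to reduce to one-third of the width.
n ≈ 666

CI width ∝ 1/√n
To reduce width by factor 3, need √n to grow by 3 → need 3² = 9 times as many samples.

Current: n = 74, width = 1.95
New: n = 666, width ≈ 0.65

Width reduced by factor of 1.95/0.65 = 3.00.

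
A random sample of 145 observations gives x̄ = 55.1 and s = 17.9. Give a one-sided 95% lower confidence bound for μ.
μ ≥ 52.64

Lower bound (one-sided):
t* = 1.656 (one-sided for 95%)
Lower bound = x̄ - t* · s/√n = 55.1 - 1.656 · 17.9/√145 = 52.64

We are 95% confident that μ ≥ 52.64.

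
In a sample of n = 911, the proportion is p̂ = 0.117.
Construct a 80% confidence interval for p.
(0.103, 0.131)

Proportion CI:
SE = √(p̂(1-p̂)/n) = √(0.117 · 0.883 / 911) = 0.01065

z* = 1.282
Margin = z* · SE = 1.282 · 0.01065 = 0.0137

CI: 0.117 ± 0.0137 = (0.103, 0.131)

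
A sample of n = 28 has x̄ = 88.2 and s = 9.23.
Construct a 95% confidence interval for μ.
(84.62, 91.78)

t-interval (σ unknown):
df = n - 1 = 27
t* = 2.052 for 95% confidence

Margin of error = t* · s/√n = 2.052 · 9.23/√28 = 3.58

CI: (84.62, 91.78)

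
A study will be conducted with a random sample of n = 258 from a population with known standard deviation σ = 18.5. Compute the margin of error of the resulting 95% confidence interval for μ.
Margin of error = 2.26

Margin of error = z* · σ/√n
= 1.960 · 18.5/√258
= 1.960 · 18.5/16.0624
= 2.26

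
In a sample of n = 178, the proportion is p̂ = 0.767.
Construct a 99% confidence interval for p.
(0.685, 0.849)

Proportion CI:
SE = √(p̂(1-p̂)/n) = √(0.767 · 0.233 / 178) = 0.03169

z* = 2.576
Margin = z* · SE = 2.576 · 0.03169 = 0.0816

CI: 0.767 ± 0.0816 = (0.685, 0.849)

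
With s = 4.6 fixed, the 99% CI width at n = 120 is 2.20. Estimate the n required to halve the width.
n ≈ 480

CI width ∝ 1/√n
To reduce width by factor 2, need √n to grow by 2 → need 2² = 4 times as many samples.

Current: n = 120, width = 2.20
New: n = 480, width ≈ 1.09

Width reduced by factor of 2.20/1.09 = 2.02.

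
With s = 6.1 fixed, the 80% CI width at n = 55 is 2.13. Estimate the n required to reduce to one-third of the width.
n ≈ 495

CI width ∝ 1/√n
To reduce width by factor 3, need √n to grow by 3 → need 3² = 9 times as many samples.

Current: n = 55, width = 2.13
New: n = 495, width ≈ 0.70

Width reduced by factor of 2.13/0.70 = 3.04.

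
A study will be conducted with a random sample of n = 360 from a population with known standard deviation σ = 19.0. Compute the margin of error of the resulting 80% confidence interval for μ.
Margin of error = 1.28

Margin of error = z* · σ/√n
= 1.282 · 19.0/√360
= 1.282 · 19.0/18.9737
= 1.28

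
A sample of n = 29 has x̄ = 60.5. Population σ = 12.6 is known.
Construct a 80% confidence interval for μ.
(57.50, 63.50)

z-interval (σ known):
z* = 1.282 for 80% confidence

Margin of error = z* · σ/√n = 1.282 · 12.6/√29 = 3.00

CI: (60.5 - 3.00, 60.5 + 3.00) = (57.50, 63.50)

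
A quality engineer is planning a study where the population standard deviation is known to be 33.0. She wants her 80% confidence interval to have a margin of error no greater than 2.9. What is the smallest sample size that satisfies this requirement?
n ≥ 213

For margin E ≤ 2.9:
n ≥ (z* · σ / E)²
n ≥ (1.282 · 33.0 / 2.9)²
n ≥ 212.82

Minimum n = 213 (rounding up)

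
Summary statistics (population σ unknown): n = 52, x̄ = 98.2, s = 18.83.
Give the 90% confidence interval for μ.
(93.83, 102.57)

t-interval (σ unknown):
df = n - 1 = 51
t* = 1.675 for 90% confidence

Margin of error = t* · s/√n = 1.675 · 18.83/√52 = 4.37

CI: (93.83, 102.57)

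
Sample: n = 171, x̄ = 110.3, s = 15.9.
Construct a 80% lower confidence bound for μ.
μ ≥ 109.27

Lower bound (one-sided):
t* = 0.844 (one-sided for 80%)
Lower bound = x̄ - t* · s/√n = 110.3 - 0.844 · 15.9/√171 = 109.27

We are 80% confident that μ ≥ 109.27.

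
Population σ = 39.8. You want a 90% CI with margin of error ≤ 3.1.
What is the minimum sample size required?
n ≥ 447

For margin E ≤ 3.1:
n ≥ (z* · σ / E)²
n ≥ (1.645 · 39.8 / 3.1)²
n ≥ 446.04

Minimum n = 447 (rounding up)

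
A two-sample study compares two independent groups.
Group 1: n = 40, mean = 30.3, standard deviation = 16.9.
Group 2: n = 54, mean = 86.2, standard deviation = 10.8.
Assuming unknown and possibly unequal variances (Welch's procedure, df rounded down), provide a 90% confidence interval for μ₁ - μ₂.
(-60.99, -50.81)

Difference: x̄₁ - x̄₂ = -55.90
SE = √(s₁²/n₁ + s₂²/n₂) = √(16.9²/40 + 10.8²/54) = 3.0496
df = 61.99 → 61 (Welch–Satterthwaite, rounded down)
t* = 1.670

CI: -55.90 ± 1.670 · 3.0496 = -55.90 ± 5.09 = (-60.99, -50.81)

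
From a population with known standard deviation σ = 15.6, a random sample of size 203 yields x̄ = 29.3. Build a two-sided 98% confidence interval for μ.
(26.75, 31.85)

z-interval (σ known):
z* = 2.326 for 98% confidence

Margin of error = z* · σ/√n = 2.326 · 15.6/√203 = 2.55

CI: (29.3 - 2.55, 29.3 + 2.55) = (26.75, 31.85)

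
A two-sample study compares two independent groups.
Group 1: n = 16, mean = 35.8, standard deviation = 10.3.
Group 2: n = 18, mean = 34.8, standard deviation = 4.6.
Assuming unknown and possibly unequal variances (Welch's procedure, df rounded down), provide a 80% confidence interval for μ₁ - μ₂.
(-2.70, 4.70)

Difference: x̄₁ - x̄₂ = 1.00
SE = √(s₁²/n₁ + s₂²/n₂) = √(10.3²/16 + 4.6²/18) = 2.7940
df = 20.23 → 20 (Welch–Satterthwaite, rounded down)
t* = 1.325

CI: 1.00 ± 1.325 · 2.7940 = 1.00 ± 3.70 = (-2.70, 4.70)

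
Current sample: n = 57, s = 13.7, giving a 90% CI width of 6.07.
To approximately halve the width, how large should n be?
n ≈ 228

CI width ∝ 1/√n
To reduce width by factor 2, need √n to grow by 2 → need 2² = 4 times as many samples.

Current: n = 57, width = 6.07
New: n = 228, width ≈ 3.00

Width reduced by factor of 6.07/3.00 = 2.02.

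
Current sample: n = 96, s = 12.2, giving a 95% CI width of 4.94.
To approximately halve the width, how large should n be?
n ≈ 384

CI width ∝ 1/√n
To reduce width by factor 2, need √n to grow by 2 → need 2² = 4 times as many samples.

Current: n = 96, width = 4.94
New: n = 384, width ≈ 2.45

Width reduced by factor of 4.94/2.45 = 2.02.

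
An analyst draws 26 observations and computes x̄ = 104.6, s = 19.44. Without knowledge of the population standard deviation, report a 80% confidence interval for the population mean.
(99.58, 109.62)

t-interval (σ unknown):
df = n - 1 = 25
t* = 1.316 for 80% confidence

Margin of error = t* · s/√n = 1.316 · 19.44/√26 = 5.02

CI: (99.58, 109.62)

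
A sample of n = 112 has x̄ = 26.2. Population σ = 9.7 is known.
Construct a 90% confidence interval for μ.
(24.69, 27.71)

z-interval (σ known):
z* = 1.645 for 90% confidence

Margin of error = z* · σ/√n = 1.645 · 9.7/√112 = 1.51

CI: (26.2 - 1.51, 26.2 + 1.51) = (24.69, 27.71)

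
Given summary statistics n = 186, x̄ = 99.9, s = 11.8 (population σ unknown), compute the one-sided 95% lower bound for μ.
μ ≥ 98.47

Lower bound (one-sided):
t* = 1.653 (one-sided for 95%)
Lower bound = x̄ - t* · s/√n = 99.9 - 1.653 · 11.8/√186 = 98.47

We are 95% confident that μ ≥ 98.47.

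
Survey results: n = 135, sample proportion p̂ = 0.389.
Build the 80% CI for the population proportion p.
(0.335, 0.443)

Proportion CI:
SE = √(p̂(1-p̂)/n) = √(0.389 · 0.611 / 135) = 0.04196

z* = 1.282
Margin = z* · SE = 1.282 · 0.04196 = 0.0538

CI: 0.389 ± 0.0538 = (0.335, 0.443)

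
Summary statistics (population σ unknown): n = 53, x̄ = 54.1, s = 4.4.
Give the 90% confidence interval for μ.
(53.09, 55.11)

t-interval (σ unknown):
df = n - 1 = 52
t* = 1.675 for 90% confidence

Margin of error = t* · s/√n = 1.675 · 4.4/√53 = 1.01

CI: (53.09, 55.11)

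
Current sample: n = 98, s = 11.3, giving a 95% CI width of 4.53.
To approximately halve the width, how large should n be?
n ≈ 392

CI width ∝ 1/√n
To reduce width by factor 2, need √n to grow by 2 → need 2² = 4 times as many samples.

Current: n = 98, width = 4.53
New: n = 392, width ≈ 2.24

Width reduced by factor of 4.53/2.24 = 2.02.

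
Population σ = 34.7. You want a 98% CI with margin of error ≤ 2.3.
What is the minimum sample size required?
n ≥ 1232

For margin E ≤ 2.3:
n ≥ (z* · σ / E)²
n ≥ (2.326 · 34.7 / 2.3)²
n ≥ 1231.47

Minimum n = 1232 (rounding up)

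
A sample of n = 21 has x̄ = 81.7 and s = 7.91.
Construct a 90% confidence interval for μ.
(78.72, 84.68)

t-interval (σ unknown):
df = n - 1 = 20
t* = 1.725 for 90% confidence

Margin of error = t* · s/√n = 1.725 · 7.91/√21 = 2.98

CI: (78.72, 84.68)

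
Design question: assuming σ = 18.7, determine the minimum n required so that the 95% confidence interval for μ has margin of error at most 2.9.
n ≥ 160

For margin E ≤ 2.9:
n ≥ (z* · σ / E)²
n ≥ (1.960 · 18.7 / 2.9)²
n ≥ 159.73

Minimum n = 160 (rounding up)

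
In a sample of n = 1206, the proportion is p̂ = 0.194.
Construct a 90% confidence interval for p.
(0.175, 0.213)

Proportion CI:
SE = √(p̂(1-p̂)/n) = √(0.194 · 0.806 / 1206) = 0.01139

z* = 1.645
Margin = z* · SE = 1.645 · 0.01139 = 0.0187

CI: 0.194 ± 0.0187 = (0.175, 0.213)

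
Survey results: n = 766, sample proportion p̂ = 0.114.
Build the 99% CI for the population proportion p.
(0.084, 0.144)

Proportion CI:
SE = √(p̂(1-p̂)/n) = √(0.114 · 0.886 / 766) = 0.01148

z* = 2.576
Margin = z* · SE = 2.576 · 0.01148 = 0.0296

CI: 0.114 ± 0.0296 = (0.084, 0.144)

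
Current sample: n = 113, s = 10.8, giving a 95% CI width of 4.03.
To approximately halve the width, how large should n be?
n ≈ 452

CI width ∝ 1/√n
To reduce width by factor 2, need √n to grow by 2 → need 2² = 4 times as many samples.

Current: n = 113, width = 4.03
New: n = 452, width ≈ 2.00

Width reduced by factor of 4.03/2.00 = 2.02.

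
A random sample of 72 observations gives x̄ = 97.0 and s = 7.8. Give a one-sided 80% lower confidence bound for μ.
μ ≥ 96.22

Lower bound (one-sided):
t* = 0.847 (one-sided for 80%)
Lower bound = x̄ - t* · s/√n = 97.0 - 0.847 · 7.8/√72 = 96.22

We are 80% confident that μ ≥ 96.22.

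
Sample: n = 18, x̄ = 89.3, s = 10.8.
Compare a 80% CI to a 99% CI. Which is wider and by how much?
99% CI is wider by 7.96

df = 17
80% CI: t* = 1.333, (85.91, 92.69), width = 2 · t* · s/√n = 6.79
99% CI: t* = 2.898, (81.92, 96.68), width = 2 · t* · s/√n = 14.75

The 99% CI is wider by 14.75 - 6.79 = 7.96.
Higher confidence requires a wider interval.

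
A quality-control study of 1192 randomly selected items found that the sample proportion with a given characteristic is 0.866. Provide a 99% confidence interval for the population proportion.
(0.841, 0.891)

Proportion CI:
SE = √(p̂(1-p̂)/n) = √(0.866 · 0.134 / 1192) = 0.00987

z* = 2.576
Margin = z* · SE = 2.576 · 0.00987 = 0.0254

CI: 0.866 ± 0.0254 = (0.841, 0.891)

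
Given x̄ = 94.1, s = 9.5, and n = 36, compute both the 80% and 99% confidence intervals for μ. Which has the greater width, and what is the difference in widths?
99% CI is wider by 4.49

df = 35
80% CI: t* = 1.306, (92.03, 96.17), width = 2 · t* · s/√n = 4.14
99% CI: t* = 2.724, (89.79, 98.41), width = 2 · t* · s/√n = 8.63

The 99% CI is wider by 8.63 - 4.14 = 4.49.
Higher confidence requires a wider interval.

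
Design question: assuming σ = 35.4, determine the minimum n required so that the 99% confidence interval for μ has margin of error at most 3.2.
n ≥ 813

For margin E ≤ 3.2:
n ≥ (z* · σ / E)²
n ≥ (2.576 · 35.4 / 3.2)²
n ≥ 812.08

Minimum n = 813 (rounding up)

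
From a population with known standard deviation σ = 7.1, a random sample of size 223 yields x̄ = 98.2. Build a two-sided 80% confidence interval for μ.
(97.59, 98.81)

z-interval (σ known):
z* = 1.282 for 80% confidence

Margin of error = z* · σ/√n = 1.282 · 7.1/√223 = 0.61

CI: (98.2 - 0.61, 98.2 + 0.61) = (97.59, 98.81)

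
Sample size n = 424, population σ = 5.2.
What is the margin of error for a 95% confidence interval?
Margin of error = 0.49

Margin of error = z* · σ/√n
= 1.960 · 5.2/√424
= 1.960 · 5.2/20.5913
= 0.49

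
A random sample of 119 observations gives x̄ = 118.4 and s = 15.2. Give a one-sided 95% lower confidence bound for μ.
μ ≥ 116.09

Lower bound (one-sided):
t* = 1.658 (one-sided for 95%)
Lower bound = x̄ - t* · s/√n = 118.4 - 1.658 · 15.2/√119 = 116.09

We are 95% confident that μ ≥ 116.09.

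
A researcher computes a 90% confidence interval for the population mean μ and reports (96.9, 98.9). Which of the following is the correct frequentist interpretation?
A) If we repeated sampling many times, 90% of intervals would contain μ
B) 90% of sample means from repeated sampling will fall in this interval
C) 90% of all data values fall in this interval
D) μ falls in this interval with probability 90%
A

A) Correct — this is the frequentist long-run coverage interpretation.
B) Wrong — coverage applies to intervals containing μ, not to future x̄ values.
C) Wrong — a CI is about the parameter μ, not individual data values.
D) Wrong — μ is fixed; the randomness lives in the interval, not in μ.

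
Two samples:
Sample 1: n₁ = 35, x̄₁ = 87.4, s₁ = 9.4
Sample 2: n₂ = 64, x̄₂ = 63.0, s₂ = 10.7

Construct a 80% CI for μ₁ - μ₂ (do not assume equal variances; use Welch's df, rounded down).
(21.72, 27.08)

Difference: x̄₁ - x̄₂ = 24.40
SE = √(s₁²/n₁ + s₂²/n₂) = √(9.4²/35 + 10.7²/64) = 2.0769
df = 78.09 → 78 (Welch–Satterthwaite, rounded down)
t* = 1.292

CI: 24.40 ± 1.292 · 2.0769 = 24.40 ± 2.68 = (21.72, 27.08)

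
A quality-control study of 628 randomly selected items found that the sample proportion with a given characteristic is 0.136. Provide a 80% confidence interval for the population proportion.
(0.118, 0.154)

Proportion CI:
SE = √(p̂(1-p̂)/n) = √(0.136 · 0.864 / 628) = 0.01368

z* = 1.282
Margin = z* · SE = 1.282 · 0.01368 = 0.0175

CI: 0.136 ± 0.0175 = (0.118, 0.154)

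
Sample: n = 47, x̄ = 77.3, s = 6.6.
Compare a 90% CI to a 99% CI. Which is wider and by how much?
99% CI is wider by 1.94

df = 46
90% CI: t* = 1.679, (75.68, 78.92), width = 2 · t* · s/√n = 3.23
99% CI: t* = 2.687, (74.71, 79.89), width = 2 · t* · s/√n = 5.17

The 99% CI is wider by 5.17 - 3.23 = 1.94.
Higher confidence requires a wider interval.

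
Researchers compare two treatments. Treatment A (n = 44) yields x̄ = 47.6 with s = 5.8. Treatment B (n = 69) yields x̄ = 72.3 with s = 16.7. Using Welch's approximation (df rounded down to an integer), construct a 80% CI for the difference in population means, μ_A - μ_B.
(-27.53, -21.87)

Difference: x̄₁ - x̄₂ = -24.70
SE = √(s₁²/n₁ + s₂²/n₂) = √(5.8²/44 + 16.7²/69) = 2.1924
df = 91.01 → 91 (Welch–Satterthwaite, rounded down)
t* = 1.291

CI: -24.70 ± 1.291 · 2.1924 = -24.70 ± 2.83 = (-27.53, -21.87)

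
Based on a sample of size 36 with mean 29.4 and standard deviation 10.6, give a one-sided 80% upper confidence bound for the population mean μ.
μ ≤ 30.91

Upper bound (one-sided):
t* = 0.852 (one-sided for 80%)
Upper bound = x̄ + t* · s/√n = 29.4 + 0.852 · 10.6/√36 = 30.91

We are 80% confident that μ ≤ 30.91.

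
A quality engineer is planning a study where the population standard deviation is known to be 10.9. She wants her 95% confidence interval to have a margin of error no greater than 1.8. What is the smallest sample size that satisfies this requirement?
n ≥ 141

For margin E ≤ 1.8:
n ≥ (z* · σ / E)²
n ≥ (1.960 · 10.9 / 1.8)²
n ≥ 140.87

Minimum n = 141 (rounding up)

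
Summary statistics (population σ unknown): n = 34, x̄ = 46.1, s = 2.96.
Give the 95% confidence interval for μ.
(45.07, 47.13)

t-interval (σ unknown):
df = n - 1 = 33
t* = 2.035 for 95% confidence

Margin of error = t* · s/√n = 2.035 · 2.96/√34 = 1.03

CI: (45.07, 47.13)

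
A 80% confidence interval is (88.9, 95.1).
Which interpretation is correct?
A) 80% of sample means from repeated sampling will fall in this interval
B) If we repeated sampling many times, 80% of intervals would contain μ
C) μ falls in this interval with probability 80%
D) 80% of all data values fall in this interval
B

A) Wrong — coverage applies to intervals containing μ, not to future x̄ values.
B) Correct — this is the frequentist long-run coverage interpretation.
C) Wrong — μ is fixed; the randomness lives in the interval, not in μ.
D) Wrong — a CI is about the parameter μ, not individual data values.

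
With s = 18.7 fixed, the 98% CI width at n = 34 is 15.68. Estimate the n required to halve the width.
n ≈ 136

CI width ∝ 1/√n
To reduce width by factor 2, need √n to grow by 2 → need 2² = 4 times as many samples.

Current: n = 34, width = 15.68
New: n = 136, width ≈ 7.55

Width reduced by factor of 15.68/7.55 = 2.08.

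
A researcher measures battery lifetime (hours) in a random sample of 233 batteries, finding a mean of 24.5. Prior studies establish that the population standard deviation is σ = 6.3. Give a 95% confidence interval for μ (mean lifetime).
(23.69, 25.31)

z-interval (σ known):
z* = 1.960 for 95% confidence

Margin of error = z* · σ/√n = 1.960 · 6.3/√233 = 0.81

CI: (24.5 - 0.81, 24.5 + 0.81) = (23.69, 25.31)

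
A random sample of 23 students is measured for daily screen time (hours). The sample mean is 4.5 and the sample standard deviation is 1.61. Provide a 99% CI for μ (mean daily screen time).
(3.55, 5.45)

t-interval (σ unknown):
df = n - 1 = 22
t* = 2.819 for 99% confidence

Margin of error = t* · s/√n = 2.819 · 1.61/√23 = 0.95

CI: (3.55, 5.45)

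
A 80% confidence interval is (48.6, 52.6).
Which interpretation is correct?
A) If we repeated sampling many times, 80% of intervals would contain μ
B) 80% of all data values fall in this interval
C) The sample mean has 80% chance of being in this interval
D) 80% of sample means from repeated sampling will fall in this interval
A

A) Correct — this is the frequentist long-run coverage interpretation.
B) Wrong — a CI is about the parameter μ, not individual data values.
C) Wrong — x̄ is observed and sits in the interval by construction.
D) Wrong — coverage applies to intervals containing μ, not to future x̄ values.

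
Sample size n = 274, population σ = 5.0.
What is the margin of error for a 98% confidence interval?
Margin of error = 0.70

Margin of error = z* · σ/√n
= 2.326 · 5.0/√274
= 2.326 · 5.0/16.5529
= 0.70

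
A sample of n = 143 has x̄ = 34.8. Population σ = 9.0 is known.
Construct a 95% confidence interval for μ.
(33.32, 36.28)

z-interval (σ known):
z* = 1.960 for 95% confidence

Margin of error = z* · σ/√n = 1.960 · 9.0/√143 = 1.48

CI: (34.8 - 1.48, 34.8 + 1.48) = (33.32, 36.28)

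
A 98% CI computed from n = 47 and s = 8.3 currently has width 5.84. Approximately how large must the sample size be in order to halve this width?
n ≈ 188

CI width ∝ 1/√n
To reduce width by factor 2, need √n to grow by 2 → need 2² = 4 times as many samples.

Current: n = 47, width = 5.84
New: n = 188, width ≈ 2.84

Width reduced by factor of 5.84/2.84 = 2.06.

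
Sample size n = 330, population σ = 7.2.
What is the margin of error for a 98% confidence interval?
Margin of error = 0.92

Margin of error = z* · σ/√n
= 2.326 · 7.2/√330
= 2.326 · 7.2/18.1659
= 0.92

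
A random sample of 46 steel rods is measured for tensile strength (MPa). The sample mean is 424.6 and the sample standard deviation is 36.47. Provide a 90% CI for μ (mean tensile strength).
(415.57, 433.63)

t-interval (σ unknown):
df = n - 1 = 45
t* = 1.679 for 90% confidence

Margin of error = t* · s/√n = 1.679 · 36.47/√46 = 9.03

CI: (415.57, 433.63)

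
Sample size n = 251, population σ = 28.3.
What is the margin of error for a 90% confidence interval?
Margin of error = 2.94

Margin of error = z* · σ/√n
= 1.645 · 28.3/√251
= 1.645 · 28.3/15.8430
= 2.94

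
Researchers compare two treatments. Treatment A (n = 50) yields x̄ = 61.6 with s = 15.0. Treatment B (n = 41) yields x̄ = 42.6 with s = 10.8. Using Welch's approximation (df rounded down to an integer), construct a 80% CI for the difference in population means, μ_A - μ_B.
(15.50, 22.50)

Difference: x̄₁ - x̄₂ = 19.00
SE = √(s₁²/n₁ + s₂²/n₂) = √(15.0²/50 + 10.8²/41) = 2.7101
df = 87.63 → 87 (Welch–Satterthwaite, rounded down)
t* = 1.291

CI: 19.00 ± 1.291 · 2.7101 = 19.00 ± 3.50 = (15.50, 22.50)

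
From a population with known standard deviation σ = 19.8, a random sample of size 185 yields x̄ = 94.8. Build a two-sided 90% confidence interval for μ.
(92.41, 97.19)

z-interval (σ known):
z* = 1.645 for 90% confidence

Margin of error = z* · σ/√n = 1.645 · 19.8/√185 = 2.39

CI: (94.8 - 2.39, 94.8 + 2.39) = (92.41, 97.19)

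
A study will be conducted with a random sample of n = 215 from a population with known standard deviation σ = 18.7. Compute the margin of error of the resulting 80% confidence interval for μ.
Margin of error = 1.63

Margin of error = z* · σ/√n
= 1.282 · 18.7/√215
= 1.282 · 18.7/14.6629
= 1.63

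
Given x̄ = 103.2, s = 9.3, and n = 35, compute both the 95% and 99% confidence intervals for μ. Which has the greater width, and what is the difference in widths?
99% CI is wider by 2.19

df = 34
95% CI: t* = 2.032, (100.01, 106.39), width = 2 · t* · s/√n = 6.39
99% CI: t* = 2.728, (98.91, 107.49), width = 2 · t* · s/√n = 8.58

The 99% CI is wider by 8.58 - 6.39 = 2.19.
Higher confidence requires a wider interval.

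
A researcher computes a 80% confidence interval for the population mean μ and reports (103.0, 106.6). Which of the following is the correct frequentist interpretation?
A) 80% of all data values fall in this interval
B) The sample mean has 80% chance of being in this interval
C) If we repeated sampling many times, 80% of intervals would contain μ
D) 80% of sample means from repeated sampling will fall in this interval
C

A) Wrong — a CI is about the parameter μ, not individual data values.
B) Wrong — x̄ is observed and sits in the interval by construction.
C) Correct — this is the frequentist long-run coverage interpretation.
D) Wrong — coverage applies to intervals containing μ, not to future x̄ values.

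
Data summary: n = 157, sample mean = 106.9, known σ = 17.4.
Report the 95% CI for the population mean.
(104.18, 109.62)

z-interval (σ known):
z* = 1.960 for 95% confidence

Margin of error = z* · σ/√n = 1.960 · 17.4/√157 = 2.72

CI: (106.9 - 2.72, 106.9 + 2.72) = (104.18, 109.62)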